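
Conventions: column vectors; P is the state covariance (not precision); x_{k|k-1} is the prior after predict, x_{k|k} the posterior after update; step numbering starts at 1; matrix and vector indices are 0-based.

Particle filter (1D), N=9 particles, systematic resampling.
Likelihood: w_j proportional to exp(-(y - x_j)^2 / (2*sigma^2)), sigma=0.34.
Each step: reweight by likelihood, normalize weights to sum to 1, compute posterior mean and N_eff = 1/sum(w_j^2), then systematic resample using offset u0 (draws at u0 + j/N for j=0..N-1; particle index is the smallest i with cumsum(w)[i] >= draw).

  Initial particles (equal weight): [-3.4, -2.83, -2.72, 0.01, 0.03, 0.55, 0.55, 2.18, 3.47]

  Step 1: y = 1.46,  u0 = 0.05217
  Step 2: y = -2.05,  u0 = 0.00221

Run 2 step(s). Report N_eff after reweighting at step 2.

step 1: w=[0.0000, 0.0000, 0.0000, 0.0007, 0.0009, 0.1716, 0.1716, 0.6552, 0.0000]  mean=1.6171  Neff=2.0486  idx=[5, 5, 6, 7, 7, 7, 7, 7, 7]
step 2: w=[0.3333, 0.3333, 0.3333, 0.0000, 0.0000, 0.0000, 0.0000, 0.0000, 0.0000]  mean=0.5500  Neff=3.0000  idx=[0, 0, 0, 1, 1, 1, 2, 2, 2]

N_eff = 3.0000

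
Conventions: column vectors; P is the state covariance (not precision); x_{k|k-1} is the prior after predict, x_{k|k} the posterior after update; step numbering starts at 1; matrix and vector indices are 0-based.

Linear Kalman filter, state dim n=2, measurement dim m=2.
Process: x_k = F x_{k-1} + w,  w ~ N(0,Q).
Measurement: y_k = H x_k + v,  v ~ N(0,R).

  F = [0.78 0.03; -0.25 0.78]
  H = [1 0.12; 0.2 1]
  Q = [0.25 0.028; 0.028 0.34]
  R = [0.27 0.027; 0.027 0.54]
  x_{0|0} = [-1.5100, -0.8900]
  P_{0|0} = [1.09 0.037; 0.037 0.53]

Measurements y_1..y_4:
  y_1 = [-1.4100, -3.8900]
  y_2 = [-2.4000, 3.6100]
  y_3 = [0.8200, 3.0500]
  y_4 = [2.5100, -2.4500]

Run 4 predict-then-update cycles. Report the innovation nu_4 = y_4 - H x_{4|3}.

innov = [2.4594, -4.3137]

step 1: x^-=[-1.2045, -0.3167]  P^-=[0.9154 -0.1499; -0.1499 0.7161]  S=[1.1597 0.1425; 0.1425 1.2328]  K=[0.7816 -0.0634; -0.1253 0.5711]  nu=[-0.1675, -3.3324]  x^+=[-1.1240, -2.1988]  P^+=[0.2161 -0.0564; -0.0564 0.3163]
step 2: x^-=[-0.9427, -1.4340]  P^-=[0.3791 -0.0406; -0.0406 0.5679]  S=[0.6475 0.1294; 0.1294 1.1068]  K=[0.5852 -0.0366; -0.0599 0.5128]  nu=[-1.2852, 5.2326]  x^+=[-1.8864, 1.3261]  P^+=[0.1614 -0.0362; -0.0362 0.2825]
step 3: x^-=[-1.4316, 1.5059]  P^-=[0.3467 -0.0186; -0.0186 0.5361]  S=[0.6200 0.1416; 0.1416 1.0825]  K=[0.5617 -0.0266; -0.0398 0.4970]  nu=[2.0709, 1.8304]  x^+=[-0.3170, 2.3332]  P^+=[0.1546 -0.0301; -0.0301 0.2733]
step 4: x^-=[-0.1773, 1.8992]  P^-=[0.3429 -0.0138; -0.0138 0.5277]  S=[0.6172 0.1447; 0.1447 1.0759]  K=[0.5586 -0.0243; -0.0354 0.4927]  nu=[2.4594, -4.3137]  x^+=[1.3012, -0.3130]  P^+=[0.1536 -0.0287; -0.0287 0.2708]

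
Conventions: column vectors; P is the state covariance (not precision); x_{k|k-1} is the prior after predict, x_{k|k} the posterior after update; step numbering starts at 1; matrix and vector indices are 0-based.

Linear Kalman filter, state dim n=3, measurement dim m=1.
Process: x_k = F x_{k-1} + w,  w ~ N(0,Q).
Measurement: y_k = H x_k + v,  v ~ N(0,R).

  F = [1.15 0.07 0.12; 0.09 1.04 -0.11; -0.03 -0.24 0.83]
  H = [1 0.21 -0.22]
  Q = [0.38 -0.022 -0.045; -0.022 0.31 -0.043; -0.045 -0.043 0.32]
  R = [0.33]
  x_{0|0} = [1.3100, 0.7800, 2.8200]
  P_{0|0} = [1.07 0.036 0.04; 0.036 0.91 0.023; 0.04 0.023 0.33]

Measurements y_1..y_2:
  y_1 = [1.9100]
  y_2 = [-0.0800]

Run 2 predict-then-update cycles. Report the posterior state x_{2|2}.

x_post = [1.0513, 0.1343, 1.8154]

step 1: x^-=[1.8995, 0.6189, 2.1141]  P^-=[1.8215 0.1920 -0.0356; 0.1920 1.3076 -0.2815; -0.0356 -0.2815 0.5901]  S=[2.3601]  K=[0.7922; 0.2239; -0.0952]  nu=[0.3456]  x^+=[2.1733, 0.6963, 2.0812]  P^+=[0.3403 -0.2267 0.1423; -0.2267 1.1892 -0.2312; 0.1423 -0.2312 0.5687]
step 2: x^-=[2.7978, 0.6908, 1.4951]  P^-=[0.8430 -0.2238 0.1715; -0.2238 1.6136 -0.5753; 0.1715 -0.5753 0.8623]  S=[1.1696]  K=[0.6483; 0.2066; -0.1189]  nu=[-2.6939]  x^+=[1.0513, 0.1343, 1.8154]  P^+=[0.3514 -0.3804 0.2616; -0.3804 1.5637 -0.5466; 0.2616 -0.5466 0.8458]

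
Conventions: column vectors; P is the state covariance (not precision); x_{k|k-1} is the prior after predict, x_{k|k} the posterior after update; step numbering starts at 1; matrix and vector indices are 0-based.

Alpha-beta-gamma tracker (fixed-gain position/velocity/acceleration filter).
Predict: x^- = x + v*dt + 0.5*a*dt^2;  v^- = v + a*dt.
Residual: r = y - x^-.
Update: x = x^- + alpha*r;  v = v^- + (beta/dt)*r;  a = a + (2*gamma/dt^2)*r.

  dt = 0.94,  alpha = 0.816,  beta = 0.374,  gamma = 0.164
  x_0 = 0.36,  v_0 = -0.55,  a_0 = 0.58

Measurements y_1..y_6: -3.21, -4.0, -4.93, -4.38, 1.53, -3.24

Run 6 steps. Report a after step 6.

a_post = 0.7226

step 1: x_pred=0.0992  r=-3.3092  x^+=-2.6011  v^+=-1.3215  a^+=-0.6484
step 2: x_pred=-4.1297  r=0.1297  x^+=-4.0239  v^+=-1.8794  a^+=-0.6003
step 3: x_pred=-6.0557  r=1.1257  x^+=-5.1371  v^+=-1.9957  a^+=-0.1824
step 4: x_pred=-7.0937  r=2.7137  x^+=-4.8793  v^+=-1.0875  a^+=0.8249
step 5: x_pred=-5.5371  r=7.0671  x^+=0.2297  v^+=2.4998  a^+=3.4483
step 6: x_pred=4.1029  r=-7.3429  x^+=-1.8889  v^+=2.8196  a^+=0.7226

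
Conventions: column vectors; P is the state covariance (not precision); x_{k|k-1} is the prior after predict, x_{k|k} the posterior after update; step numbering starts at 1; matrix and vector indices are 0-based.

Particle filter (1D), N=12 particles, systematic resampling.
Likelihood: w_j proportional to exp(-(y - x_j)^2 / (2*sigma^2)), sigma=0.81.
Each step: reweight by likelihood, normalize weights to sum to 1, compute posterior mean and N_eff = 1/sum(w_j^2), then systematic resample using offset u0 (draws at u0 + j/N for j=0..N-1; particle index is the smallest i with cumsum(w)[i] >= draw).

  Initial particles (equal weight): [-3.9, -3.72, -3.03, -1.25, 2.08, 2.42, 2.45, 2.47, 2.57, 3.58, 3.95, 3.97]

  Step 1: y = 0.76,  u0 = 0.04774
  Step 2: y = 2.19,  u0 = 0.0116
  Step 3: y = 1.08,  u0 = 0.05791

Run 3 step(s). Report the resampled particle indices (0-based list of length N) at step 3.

step 1: w=[0.0000, 0.0000, 0.0000, 0.0622, 0.3581, 0.1654, 0.1532, 0.1455, 0.1113, 0.0032, 0.0006, 0.0005]  mean=2.1039  Neff=4.6187  idx=[3, 4, 4, 4, 4, 5, 5, 6, 6, 7, 7, 8]
step 2: w=[0.0000, 0.0938, 0.0938, 0.0938, 0.0938, 0.0909, 0.0909, 0.0899, 0.0899, 0.0892, 0.0892, 0.0848]  mean=2.3194  Neff=10.9907  idx=[1, 2, 2, 3, 4, 5, 6, 7, 8, 9, 10, 11]
step 3: w=[0.1177, 0.1177, 0.1177, 0.1177, 0.1177, 0.0642, 0.0642, 0.0604, 0.0604, 0.0579, 0.0579, 0.0465]  mean=2.2362  Neff=10.6728  idx=[0, 1, 1, 2, 3, 4, 4, 5, 7, 8, 9, 11]

resampled_idx = [0, 1, 1, 2, 3, 4, 4, 5, 7, 8, 9, 11]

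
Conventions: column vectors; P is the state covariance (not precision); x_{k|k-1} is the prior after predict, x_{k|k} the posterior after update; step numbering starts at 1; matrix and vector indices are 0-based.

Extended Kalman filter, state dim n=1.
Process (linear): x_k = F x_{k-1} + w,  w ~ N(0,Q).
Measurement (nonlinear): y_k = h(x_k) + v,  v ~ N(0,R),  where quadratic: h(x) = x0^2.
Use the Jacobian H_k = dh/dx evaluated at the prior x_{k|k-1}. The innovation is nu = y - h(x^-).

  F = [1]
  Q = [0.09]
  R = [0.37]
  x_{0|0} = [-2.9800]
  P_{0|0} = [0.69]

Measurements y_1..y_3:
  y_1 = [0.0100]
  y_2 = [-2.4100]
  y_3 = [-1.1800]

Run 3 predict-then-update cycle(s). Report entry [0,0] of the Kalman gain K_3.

K[0,0] = -0.2149

step 1: x^-=[-2.9800]  P^-=[0.7800]  H_jac=[-5.9600]  S=[28.0768]  K=[-0.1656]  nu=[-8.8704]  x^+=[-1.5113]  P^+=[0.0103]
step 2: x^-=[-1.5113]  P^-=[0.1003]  H_jac=[-3.0226]  S=[1.2861]  K=[-0.2357]  nu=[-4.6940]  x^+=[-0.4051]  P^+=[0.0288]
step 3: x^-=[-0.4051]  P^-=[0.1188]  H_jac=[-0.8102]  S=[0.4480]  K=[-0.2149]  nu=[-1.3441]  x^+=[-0.1162]  P^+=[0.0982]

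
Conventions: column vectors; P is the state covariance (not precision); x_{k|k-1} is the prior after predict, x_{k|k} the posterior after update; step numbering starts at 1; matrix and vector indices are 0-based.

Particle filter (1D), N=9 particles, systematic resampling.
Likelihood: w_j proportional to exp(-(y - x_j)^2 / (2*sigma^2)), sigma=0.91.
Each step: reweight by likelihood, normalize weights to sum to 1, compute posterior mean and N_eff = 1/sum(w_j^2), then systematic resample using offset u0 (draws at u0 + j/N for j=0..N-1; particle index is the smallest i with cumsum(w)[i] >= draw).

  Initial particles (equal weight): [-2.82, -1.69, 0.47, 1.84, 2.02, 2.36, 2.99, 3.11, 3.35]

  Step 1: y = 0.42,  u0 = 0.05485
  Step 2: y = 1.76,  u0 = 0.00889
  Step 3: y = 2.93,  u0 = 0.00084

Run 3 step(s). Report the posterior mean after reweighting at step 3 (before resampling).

step 1: w=[0.0010, 0.0396, 0.5814, 0.1724, 0.1241, 0.0600, 0.0108, 0.0074, 0.0033]  mean=0.9791  Neff=2.5737  idx=[2, 2, 2, 2, 2, 2, 3, 4, 5]
step 2: w=[0.0739, 0.0739, 0.0739, 0.0739, 0.0739, 0.0739, 0.2009, 0.1936, 0.1623]  mean=1.3522  Neff=7.3024  idx=[0, 1, 3, 4, 6, 6, 7, 7, 8]
step 3: w=[0.0083, 0.0083, 0.0083, 0.0083, 0.1567, 0.1567, 0.1947, 0.1947, 0.2639]  mean=2.0018  Neff=5.1318  idx=[0, 4, 5, 5, 6, 7, 7, 8, 8]

post_mean = 2.0018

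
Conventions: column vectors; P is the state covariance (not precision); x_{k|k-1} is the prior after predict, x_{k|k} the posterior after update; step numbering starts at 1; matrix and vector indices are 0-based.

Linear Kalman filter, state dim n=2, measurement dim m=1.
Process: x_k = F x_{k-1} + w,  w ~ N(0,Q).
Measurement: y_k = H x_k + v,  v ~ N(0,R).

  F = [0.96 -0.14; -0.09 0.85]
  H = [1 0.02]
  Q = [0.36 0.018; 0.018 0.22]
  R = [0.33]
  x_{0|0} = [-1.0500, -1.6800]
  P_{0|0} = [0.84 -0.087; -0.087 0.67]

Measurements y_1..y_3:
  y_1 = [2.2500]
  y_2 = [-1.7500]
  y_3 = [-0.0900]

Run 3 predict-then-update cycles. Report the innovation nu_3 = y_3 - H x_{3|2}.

innov = [0.2567]

step 1: x^-=[-0.7728, -1.3335]  P^-=[1.1707 -0.2064; -0.2064 0.7242]  S=[1.4927]  K=[0.7815; -0.1286]  nu=[3.0495]  x^+=[1.6103, -1.7256]  P^+=[0.2590 -0.0564; -0.0564 0.6995]
step 2: x^-=[1.7875, -1.6117]  P^-=[0.6276 -0.1344; -0.1344 0.7361]  S=[0.9525]  K=[0.6561; -0.1256]  nu=[-3.5053]  x^+=[-0.5122, -1.1714]  P^+=[0.2176 -0.0559; -0.0559 0.7211]
step 3: x^-=[-0.3277, -0.9496]  P^-=[0.5897 -0.1329; -0.1329 0.7513]  S=[0.9147]  K=[0.6418; -0.1289]  nu=[0.2567]  x^+=[-0.1629, -0.9826]  P^+=[0.2129 -0.0573; -0.0573 0.7361]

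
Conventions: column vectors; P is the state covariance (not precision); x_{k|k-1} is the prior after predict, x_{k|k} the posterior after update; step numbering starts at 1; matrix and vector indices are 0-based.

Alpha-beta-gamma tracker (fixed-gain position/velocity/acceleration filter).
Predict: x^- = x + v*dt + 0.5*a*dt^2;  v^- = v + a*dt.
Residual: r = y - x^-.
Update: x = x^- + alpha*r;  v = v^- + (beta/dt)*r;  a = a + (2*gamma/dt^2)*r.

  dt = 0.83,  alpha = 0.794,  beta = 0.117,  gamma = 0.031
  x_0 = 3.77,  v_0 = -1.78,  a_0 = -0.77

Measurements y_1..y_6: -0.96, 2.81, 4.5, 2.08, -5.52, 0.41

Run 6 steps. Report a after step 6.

step 1: x_pred=2.0274  r=-2.9874  x^+=-0.3446  v^+=-2.8402  a^+=-1.0389
step 2: x_pred=-3.0598  r=5.8698  x^+=1.6008  v^+=-2.8750  a^+=-0.5106
step 3: x_pred=-0.9613  r=5.4613  x^+=3.3750  v^+=-2.5290  a^+=-0.0191
step 4: x_pred=1.2694  r=0.8106  x^+=1.9130  v^+=-2.4305  a^+=0.0539
step 5: x_pred=-0.0858  r=-5.4342  x^+=-4.4005  v^+=-3.1518  a^+=-0.4352
step 6: x_pred=-7.1665  r=7.5765  x^+=-1.1508  v^+=-2.4450  a^+=0.2467

a_post = 0.2467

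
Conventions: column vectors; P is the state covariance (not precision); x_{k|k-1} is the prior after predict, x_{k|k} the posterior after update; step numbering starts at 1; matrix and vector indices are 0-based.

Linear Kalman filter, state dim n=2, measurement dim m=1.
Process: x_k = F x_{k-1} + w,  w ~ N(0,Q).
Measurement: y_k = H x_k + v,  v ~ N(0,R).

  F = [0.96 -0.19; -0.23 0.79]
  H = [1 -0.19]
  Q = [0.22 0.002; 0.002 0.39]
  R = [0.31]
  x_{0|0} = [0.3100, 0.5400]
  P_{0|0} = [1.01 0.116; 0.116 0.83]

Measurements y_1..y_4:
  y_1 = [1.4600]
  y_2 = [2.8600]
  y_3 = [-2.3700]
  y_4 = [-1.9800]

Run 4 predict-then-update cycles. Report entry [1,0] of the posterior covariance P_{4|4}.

step 1: x^-=[0.1950, 0.3553]  P^-=[1.1385 -0.2525; -0.2525 0.9193]  S=[1.5776]  K=[0.7520; -0.2708]  nu=[1.3325]  x^+=[1.1971, -0.0055]  P^+=[0.2462 0.0687; 0.0687 0.8036]
step 2: x^-=[1.1503, -0.2797]  P^-=[0.4508 -0.1178; -0.1178 0.8796]  S=[0.8374]  K=[0.5651; -0.3403]  nu=[1.6566]  x^+=[2.0865, -0.8435]  P^+=[0.1834 0.0432; 0.0432 0.7826]
step 3: x^-=[2.1633, -1.1462]  P^-=[0.4015 -0.1213; -0.1213 0.8724]  S=[0.7891]  K=[0.5380; -0.3638]  nu=[-4.7510]  x^+=[-0.3929, 0.5822]  P^+=[0.1731 0.0331; 0.0331 0.7680]
step 4: x^-=[-0.4878, 0.5503]  P^-=[0.3952 -0.1249; -0.1249 0.8664]  S=[0.7839]  K=[0.5344; -0.3693]  nu=[-1.3876]  x^+=[-1.2293, 1.0628]  P^+=[0.1713 0.0298; 0.0298 0.7595]

P_post[1,0] = 0.0298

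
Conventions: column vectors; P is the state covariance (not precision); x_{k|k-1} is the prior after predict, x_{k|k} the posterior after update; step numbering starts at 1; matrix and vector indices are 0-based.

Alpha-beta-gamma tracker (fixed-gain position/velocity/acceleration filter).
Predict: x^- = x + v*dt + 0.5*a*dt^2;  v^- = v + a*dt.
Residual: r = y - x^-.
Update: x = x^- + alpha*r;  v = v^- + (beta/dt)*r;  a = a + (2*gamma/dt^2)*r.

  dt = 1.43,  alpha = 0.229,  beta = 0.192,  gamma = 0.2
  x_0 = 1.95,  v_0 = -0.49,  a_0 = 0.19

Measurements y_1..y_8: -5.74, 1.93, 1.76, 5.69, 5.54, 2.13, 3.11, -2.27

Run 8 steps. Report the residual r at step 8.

resid = -31.7592

step 1: x_pred=1.4436  r=-7.1836  x^+=-0.2015  v^+=-1.1828  a^+=-1.2152
step 2: x_pred=-3.1353  r=5.0653  x^+=-1.9754  v^+=-2.2404  a^+=-0.2243
step 3: x_pred=-5.4085  r=7.1685  x^+=-3.7669  v^+=-1.5987  a^+=1.1779
step 4: x_pred=-4.8488  r=10.5388  x^+=-2.4354  v^+=1.5006  a^+=3.2394
step 5: x_pred=3.0226  r=2.5174  x^+=3.5991  v^+=6.4709  a^+=3.7318
step 6: x_pred=16.6681  r=-14.5381  x^+=13.3388  v^+=9.8554  a^+=0.8880
step 7: x_pred=28.3400  r=-25.2300  x^+=22.5623  v^+=7.7377  a^+=-4.0472
step 8: x_pred=29.4892  r=-31.7592  x^+=22.2164  v^+=-2.3139  a^+=-10.2596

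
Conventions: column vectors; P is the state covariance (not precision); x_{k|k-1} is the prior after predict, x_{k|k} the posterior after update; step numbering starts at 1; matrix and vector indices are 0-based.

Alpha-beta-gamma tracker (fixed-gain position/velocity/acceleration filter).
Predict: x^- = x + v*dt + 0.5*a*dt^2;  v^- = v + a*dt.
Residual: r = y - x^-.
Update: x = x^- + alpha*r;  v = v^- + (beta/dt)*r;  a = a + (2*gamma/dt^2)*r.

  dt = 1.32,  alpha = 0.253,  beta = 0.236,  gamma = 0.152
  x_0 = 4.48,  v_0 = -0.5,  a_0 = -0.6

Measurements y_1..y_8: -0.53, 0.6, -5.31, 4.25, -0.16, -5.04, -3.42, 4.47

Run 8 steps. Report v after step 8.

v_post = 7.1650

step 1: x_pred=3.2973  r=-3.8273  x^+=2.3290  v^+=-1.9763  a^+=-1.2678
step 2: x_pred=-1.3842  r=1.9842  x^+=-0.8822  v^+=-3.2950  a^+=-0.9216
step 3: x_pred=-6.0344  r=0.7244  x^+=-5.8511  v^+=-4.3819  a^+=-0.7952
step 4: x_pred=-12.3280  r=16.5780  x^+=-8.1338  v^+=-2.4676  a^+=2.0972
step 5: x_pred=-9.5639  r=9.4039  x^+=-7.1847  v^+=1.9820  a^+=3.7379
step 6: x_pred=-1.3120  r=-3.7280  x^+=-2.2552  v^+=6.2496  a^+=3.0875
step 7: x_pred=8.6841  r=-12.1041  x^+=5.6218  v^+=8.1610  a^+=0.9757
step 8: x_pred=17.2443  r=-12.7743  x^+=14.0124  v^+=7.1650  a^+=-1.2531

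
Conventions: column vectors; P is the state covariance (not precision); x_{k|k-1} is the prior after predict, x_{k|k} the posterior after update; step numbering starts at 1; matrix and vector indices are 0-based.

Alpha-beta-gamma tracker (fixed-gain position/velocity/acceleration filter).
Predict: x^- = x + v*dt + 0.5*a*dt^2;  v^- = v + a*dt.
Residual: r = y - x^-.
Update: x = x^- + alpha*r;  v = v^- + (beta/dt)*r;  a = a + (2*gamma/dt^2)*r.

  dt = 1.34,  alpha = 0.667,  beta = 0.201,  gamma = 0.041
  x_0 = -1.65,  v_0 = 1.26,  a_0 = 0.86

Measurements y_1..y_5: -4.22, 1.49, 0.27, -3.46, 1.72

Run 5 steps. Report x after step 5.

x_post = 1.9725

step 1: x_pred=0.8105  r=-5.0305  x^+=-2.5448  v^+=1.6578  a^+=0.6303
step 2: x_pred=0.2425  r=1.2475  x^+=1.0746  v^+=2.6895  a^+=0.6872
step 3: x_pred=5.2955  r=-5.0255  x^+=1.9435  v^+=2.8566  a^+=0.4577
step 4: x_pred=6.1823  r=-9.6423  x^+=-0.2491  v^+=2.0236  a^+=0.0174
step 5: x_pred=2.4781  r=-0.7581  x^+=1.9725  v^+=1.9332  a^+=-0.0172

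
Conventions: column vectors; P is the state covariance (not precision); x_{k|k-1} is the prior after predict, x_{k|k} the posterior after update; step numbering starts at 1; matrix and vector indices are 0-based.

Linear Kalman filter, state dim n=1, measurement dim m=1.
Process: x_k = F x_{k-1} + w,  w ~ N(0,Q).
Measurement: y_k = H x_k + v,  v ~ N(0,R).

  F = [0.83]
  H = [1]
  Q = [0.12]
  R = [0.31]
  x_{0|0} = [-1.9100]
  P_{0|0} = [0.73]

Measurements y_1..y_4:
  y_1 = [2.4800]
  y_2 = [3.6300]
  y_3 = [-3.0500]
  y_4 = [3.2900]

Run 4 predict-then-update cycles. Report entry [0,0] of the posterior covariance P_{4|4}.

P_post[0,0] = 0.1245

step 1: x^-=[-1.5853]  P^-=[0.6229]  S=[0.9329]  K=[0.6677]  nu=[4.0653]  x^+=[1.1291]  P^+=[0.2070]
step 2: x^-=[0.9372]  P^-=[0.2626]  S=[0.5726]  K=[0.4586]  nu=[2.6928]  x^+=[2.1721]  P^+=[0.1422]
step 3: x^-=[1.8028]  P^-=[0.2179]  S=[0.5279]  K=[0.4128]  nu=[-4.8528]  x^+=[-0.2005]  P^+=[0.1280]
step 4: x^-=[-0.1664]  P^-=[0.2082]  S=[0.5182]  K=[0.4017]  nu=[3.4564]  x^+=[1.2221]  P^+=[0.1245]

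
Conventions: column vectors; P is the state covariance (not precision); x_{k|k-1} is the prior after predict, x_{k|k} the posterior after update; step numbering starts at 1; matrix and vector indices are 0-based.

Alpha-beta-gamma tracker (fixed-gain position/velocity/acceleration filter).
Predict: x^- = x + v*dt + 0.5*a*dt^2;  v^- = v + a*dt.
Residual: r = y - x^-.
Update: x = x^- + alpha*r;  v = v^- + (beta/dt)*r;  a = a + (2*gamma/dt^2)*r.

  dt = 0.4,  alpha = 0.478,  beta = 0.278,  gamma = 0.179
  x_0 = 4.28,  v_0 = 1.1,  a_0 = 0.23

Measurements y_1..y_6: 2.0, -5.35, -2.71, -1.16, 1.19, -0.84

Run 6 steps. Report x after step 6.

x_post = -1.9872

step 1: x_pred=4.7384  r=-2.7384  x^+=3.4294  v^+=-0.7112  a^+=-5.8972
step 2: x_pred=2.6732  r=-8.0232  x^+=-1.1619  v^+=-8.6462  a^+=-23.8491
step 3: x_pred=-6.5283  r=3.8183  x^+=-4.7031  v^+=-15.5321  a^+=-15.3057
step 4: x_pred=-12.1404  r=10.9804  x^+=-6.8918  v^+=-14.0230  a^+=9.2631
step 5: x_pred=-11.7599  r=12.9499  x^+=-5.5699  v^+=-1.3175  a^+=38.2385
step 6: x_pred=-3.0378  r=2.1978  x^+=-1.9872  v^+=15.5053  a^+=43.1561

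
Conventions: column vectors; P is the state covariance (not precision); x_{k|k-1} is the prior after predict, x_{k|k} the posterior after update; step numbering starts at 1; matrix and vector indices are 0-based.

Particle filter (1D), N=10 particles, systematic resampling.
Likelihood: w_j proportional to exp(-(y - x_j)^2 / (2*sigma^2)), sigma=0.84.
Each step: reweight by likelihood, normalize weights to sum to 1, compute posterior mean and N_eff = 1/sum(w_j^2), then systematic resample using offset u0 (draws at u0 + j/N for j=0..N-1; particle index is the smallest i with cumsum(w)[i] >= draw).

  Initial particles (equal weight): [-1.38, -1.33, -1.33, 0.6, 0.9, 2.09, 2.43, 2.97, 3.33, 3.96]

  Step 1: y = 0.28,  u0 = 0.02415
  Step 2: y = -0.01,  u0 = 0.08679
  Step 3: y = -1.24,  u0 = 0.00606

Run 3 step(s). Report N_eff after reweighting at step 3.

step 1: w=[0.0618, 0.0694, 0.0694, 0.4052, 0.3318, 0.0427, 0.0165, 0.0026, 0.0006, 0.0000]  mean=0.4109  Neff=3.4507  idx=[0, 1, 3, 3, 3, 3, 4, 4, 4, 4]
step 2: w=[0.0452, 0.0497, 0.1313, 0.1313, 0.1313, 0.1313, 0.0950, 0.0950, 0.0950, 0.0950]  mean=0.5286  Neff=9.1290  idx=[1, 2, 3, 4, 4, 5, 6, 7, 8, 9]
step 3: w=[0.6198, 0.0566, 0.0566, 0.0566, 0.0566, 0.0566, 0.0243, 0.0243, 0.0243, 0.0243]  mean=-0.5671  Neff=2.4841  idx=[0, 0, 0, 0, 0, 0, 0, 2, 4, 6]

N_eff = 2.4841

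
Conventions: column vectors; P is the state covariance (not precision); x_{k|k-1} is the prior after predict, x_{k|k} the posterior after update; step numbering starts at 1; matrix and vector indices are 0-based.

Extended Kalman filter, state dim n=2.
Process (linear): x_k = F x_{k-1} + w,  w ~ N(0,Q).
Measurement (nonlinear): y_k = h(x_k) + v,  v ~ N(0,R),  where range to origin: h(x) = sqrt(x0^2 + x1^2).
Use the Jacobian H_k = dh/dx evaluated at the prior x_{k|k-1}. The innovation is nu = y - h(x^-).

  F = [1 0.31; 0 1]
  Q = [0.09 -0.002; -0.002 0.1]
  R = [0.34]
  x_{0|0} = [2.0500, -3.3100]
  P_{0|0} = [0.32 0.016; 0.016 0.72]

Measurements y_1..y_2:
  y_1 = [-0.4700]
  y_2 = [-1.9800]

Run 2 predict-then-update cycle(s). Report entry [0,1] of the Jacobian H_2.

step 1: x^-=[1.0239, -3.3100]  P^-=[0.4891 0.2372; 0.2372 0.8200]  H_jac=[0.2955 -0.9553]  S=[0.9972]  K=[-0.0823; -0.7153]  nu=[-3.9347]  x^+=[1.3477, -0.4955]  P^+=[0.4824 0.1785; 0.1785 0.3098]
step 2: x^-=[1.1941, -0.4955]  P^-=[0.7128 0.2725; 0.2725 0.4098]  H_jac=[0.9236 -0.3832]  S=[0.8154]  K=[0.6794; 0.1161]  nu=[-3.2728]  x^+=[-1.0294, -0.8755]  P^+=[0.3365 0.2082; 0.2082 0.3988]

H_jac[0,1] = -0.3832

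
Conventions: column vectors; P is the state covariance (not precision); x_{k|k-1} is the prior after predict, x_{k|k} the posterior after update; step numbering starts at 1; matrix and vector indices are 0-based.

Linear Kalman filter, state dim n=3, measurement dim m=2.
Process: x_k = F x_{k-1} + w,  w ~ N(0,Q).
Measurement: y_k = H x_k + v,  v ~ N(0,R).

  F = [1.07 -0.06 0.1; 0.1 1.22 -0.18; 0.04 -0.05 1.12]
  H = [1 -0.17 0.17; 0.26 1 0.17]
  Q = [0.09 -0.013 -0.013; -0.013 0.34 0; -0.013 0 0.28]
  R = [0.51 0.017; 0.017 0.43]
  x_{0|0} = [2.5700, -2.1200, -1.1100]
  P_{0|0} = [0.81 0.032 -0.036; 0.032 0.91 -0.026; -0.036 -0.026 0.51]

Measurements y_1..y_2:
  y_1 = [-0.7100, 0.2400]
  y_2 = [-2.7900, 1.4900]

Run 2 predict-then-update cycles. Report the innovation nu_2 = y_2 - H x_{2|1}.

step 1: x^-=[2.7661, -2.1296, -1.0344]  P^-=[1.0142 0.0426 0.0383; 0.0426 1.7396 -0.1932; 0.0383 -0.1932 0.9229]  S=[1.6109 0.0333; 0.0333 2.2247]  K=[0.6264 0.1312; -0.1936 0.7751; 0.1419 -0.0140]  nu=[-3.6623, 1.8263]  x^+=[0.7115, -0.0053, -1.5794]  P^+=[0.3383 -0.0037 -0.1011; -0.0037 0.3528 -0.1286; -0.1011 -0.1286 0.8902]
step 2: x^-=[0.6037, 0.3490, -1.7403]  P^-=[0.4679 -0.0221 -0.0098; -0.0221 0.9566 -0.3873; -0.0098 -0.3873 1.4034]  S=[1.0726 -0.0613; -0.0613 1.3147]  K=[0.4436 0.0951; -0.1956 0.6640; 0.2688 -0.1025]  nu=[-3.0385, 1.2799]  x^+=[-0.6223, 1.7934, -2.6883]  P^+=[0.2501 0.0049 -0.1261; 0.0049 0.3199 -0.2292; -0.1261 -0.2292 1.3087]

innov = [-3.0385, 1.2799]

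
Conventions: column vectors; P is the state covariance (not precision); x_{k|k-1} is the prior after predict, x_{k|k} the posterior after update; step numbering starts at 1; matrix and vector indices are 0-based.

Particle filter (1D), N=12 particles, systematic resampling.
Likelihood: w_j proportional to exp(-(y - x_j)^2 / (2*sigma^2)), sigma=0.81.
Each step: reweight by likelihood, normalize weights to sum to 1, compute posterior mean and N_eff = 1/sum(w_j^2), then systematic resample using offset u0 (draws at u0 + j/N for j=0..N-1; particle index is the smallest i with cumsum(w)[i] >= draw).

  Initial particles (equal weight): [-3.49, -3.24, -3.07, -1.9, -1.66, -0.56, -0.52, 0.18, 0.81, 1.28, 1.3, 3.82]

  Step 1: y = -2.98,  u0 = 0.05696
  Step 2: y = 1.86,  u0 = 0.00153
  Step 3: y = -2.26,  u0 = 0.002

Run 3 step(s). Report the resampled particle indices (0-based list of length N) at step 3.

step 1: w=[0.2369, 0.2743, 0.2871, 0.1188, 0.0766, 0.0033, 0.0029, 0.0001, 0.0000, 0.0000, 0.0000, 0.0000]  mean=-2.9531  Neff=4.2773  idx=[0, 0, 0, 1, 1, 1, 2, 2, 2, 3, 3, 4]
step 2: w=[0.0000, 0.0000, 0.0000, 0.0000, 0.0000, 0.0000, 0.0001, 0.0001, 0.0001, 0.1728, 0.1728, 0.6542]  mean=-1.7434  Neff=2.0506  idx=[9, 9, 9, 10, 10, 11, 11, 11, 11, 11, 11, 11]
step 3: w=[0.0920, 0.0920, 0.0920, 0.0920, 0.0920, 0.0772, 0.0772, 0.0772, 0.0772, 0.0772, 0.0772, 0.0772]  mean=-1.7704  Neff=11.9086  idx=[0, 0, 1, 2, 3, 4, 5, 6, 7, 8, 9, 10]

resampled_idx = [0, 0, 1, 2, 3, 4, 5, 6, 7, 8, 9, 10]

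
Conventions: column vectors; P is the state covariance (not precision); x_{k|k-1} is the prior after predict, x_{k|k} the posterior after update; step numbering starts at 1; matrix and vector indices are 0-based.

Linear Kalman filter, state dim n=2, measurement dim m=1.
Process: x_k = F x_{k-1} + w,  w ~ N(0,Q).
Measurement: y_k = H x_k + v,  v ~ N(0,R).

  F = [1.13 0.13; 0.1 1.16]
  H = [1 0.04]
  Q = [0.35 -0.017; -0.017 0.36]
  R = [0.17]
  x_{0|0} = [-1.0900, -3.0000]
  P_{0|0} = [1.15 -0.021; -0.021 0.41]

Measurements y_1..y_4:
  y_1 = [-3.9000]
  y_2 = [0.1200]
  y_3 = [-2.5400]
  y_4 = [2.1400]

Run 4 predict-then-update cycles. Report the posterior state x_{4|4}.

x_post = [1.0096, -2.3753]

step 1: x^-=[-1.6217, -3.5890]  P^-=[1.8192 0.1470; 0.1470 0.9183]  S=[2.0024]  K=[0.9114; 0.0917]  nu=[-2.1347]  x^+=[-3.5674, -3.7849]  P^+=[0.1558 -0.0205; -0.0205 0.9015]
step 2: x^-=[-4.5232, -4.7472]  P^-=[0.5581 0.1095; 0.1095 1.5698]  S=[0.7394]  K=[0.7608; 0.2330]  nu=[4.8330]  x^+=[-0.8464, -3.6212]  P^+=[0.1302 -0.0216; -0.0216 1.5297]
step 3: x^-=[-1.4272, -4.2853]  P^-=[0.5358 0.1998; 0.1998 2.4147]  S=[0.7256]  K=[0.7494; 0.4085]  nu=[-0.9414]  x^+=[-2.1326, -4.6699]  P^+=[0.1283 -0.0223; -0.0223 2.2936]
step 4: x^-=[-3.0170, -5.6303]  P^-=[0.5460 0.3138; 0.3138 3.4424]  S=[0.7466]  K=[0.7481; 0.6048]  nu=[5.3822]  x^+=[1.0096, -2.3753]  P^+=[0.1281 -0.0240; -0.0240 3.1693]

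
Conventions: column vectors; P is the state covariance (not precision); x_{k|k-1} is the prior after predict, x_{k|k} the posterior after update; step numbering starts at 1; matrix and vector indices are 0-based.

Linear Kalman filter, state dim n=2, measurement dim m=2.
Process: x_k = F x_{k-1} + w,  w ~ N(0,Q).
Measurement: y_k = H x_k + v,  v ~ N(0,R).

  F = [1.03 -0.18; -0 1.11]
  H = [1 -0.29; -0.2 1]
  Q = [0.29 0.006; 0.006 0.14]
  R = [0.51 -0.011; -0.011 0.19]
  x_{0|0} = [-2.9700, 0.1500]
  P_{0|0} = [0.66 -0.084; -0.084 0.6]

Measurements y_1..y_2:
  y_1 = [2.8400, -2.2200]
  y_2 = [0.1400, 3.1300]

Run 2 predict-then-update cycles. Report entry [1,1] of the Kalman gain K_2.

K[1,1] = 0.6392

step 1: x^-=[-3.0861, 0.1665]  P^-=[1.0408 -0.2099; -0.2099 0.8793]  S=[1.7465 -0.6962; -0.6962 1.1949]  K=[0.6400 0.0230; 0.0536 0.8023]  nu=[5.9744, -3.0037]  x^+=[0.6682, -1.9229]  P^+=[0.3454 0.0664; 0.0664 0.1651]
step 2: x^-=[1.0343, -2.1344]  P^-=[0.6371 0.0489; 0.0489 0.3434]  S=[1.1476 -0.1863; -0.1863 0.5394]  K=[0.5500 0.0444; 0.0596 0.6392]  nu=[-1.5133, 5.4713]  x^+=[0.4449, 1.2727]  P^+=[0.2980 0.0620; 0.0620 0.1332]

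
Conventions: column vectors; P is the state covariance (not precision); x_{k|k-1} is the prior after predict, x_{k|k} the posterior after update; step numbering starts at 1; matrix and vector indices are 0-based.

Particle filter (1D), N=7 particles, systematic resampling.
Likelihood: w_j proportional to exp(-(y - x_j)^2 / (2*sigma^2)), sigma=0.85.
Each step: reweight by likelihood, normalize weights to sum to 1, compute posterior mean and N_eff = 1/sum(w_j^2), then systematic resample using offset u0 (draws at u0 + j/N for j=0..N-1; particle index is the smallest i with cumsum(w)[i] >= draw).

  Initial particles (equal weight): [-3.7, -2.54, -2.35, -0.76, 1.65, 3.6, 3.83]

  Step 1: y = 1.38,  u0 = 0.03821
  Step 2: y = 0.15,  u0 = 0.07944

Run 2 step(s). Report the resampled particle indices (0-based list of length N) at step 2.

step 1: w=[0.0000, 0.0000, 0.0001, 0.0404, 0.9128, 0.0317, 0.0151]  mean=1.6471  Neff=1.1961  idx=[3, 4, 4, 4, 4, 4, 4]
step 2: w=[0.3084, 0.1153, 0.1153, 0.1153, 0.1153, 0.1153, 0.1153]  mean=0.9068  Neff=5.7202  idx=[0, 0, 1, 2, 3, 5, 6]

resampled_idx = [0, 0, 1, 2, 3, 5, 6]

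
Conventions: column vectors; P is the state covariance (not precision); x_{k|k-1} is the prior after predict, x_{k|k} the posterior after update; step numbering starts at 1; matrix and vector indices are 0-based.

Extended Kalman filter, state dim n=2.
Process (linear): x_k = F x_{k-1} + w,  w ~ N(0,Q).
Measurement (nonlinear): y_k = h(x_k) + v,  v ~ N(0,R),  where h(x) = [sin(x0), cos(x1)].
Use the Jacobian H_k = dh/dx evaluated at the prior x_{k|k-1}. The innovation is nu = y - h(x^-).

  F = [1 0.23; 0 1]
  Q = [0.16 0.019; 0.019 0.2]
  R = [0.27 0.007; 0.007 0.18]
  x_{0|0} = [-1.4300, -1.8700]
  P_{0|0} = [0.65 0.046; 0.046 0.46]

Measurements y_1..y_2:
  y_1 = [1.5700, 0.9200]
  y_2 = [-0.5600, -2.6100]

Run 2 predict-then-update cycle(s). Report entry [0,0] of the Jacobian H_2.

step 1: x^-=[-1.8601, -1.8700]  P^-=[0.8555 0.1708; 0.1708 0.6600]  H_jac=[-0.2853 0.0000; 0.0000 0.9556]  S=[0.3396 -0.0396; -0.0396 0.7827]  K=[-0.6984 0.1732; -0.0499 0.8033]  nu=[2.5284, 1.2148]  x^+=[-3.4156, -1.0204]  P^+=[0.6568 0.0275; 0.0275 0.1509]
step 2: x^-=[-3.6503, -1.0204]  P^-=[0.8374 0.0812; 0.0812 0.3509]  H_jac=[-0.8734 0.0000; 0.0000 0.8523]  S=[0.9088 -0.0535; -0.0535 0.4349]  K=[-0.8012 0.0607; -0.0379 0.6831]  nu=[-1.0470, -3.1331]  x^+=[-3.0015, -3.1208]  P^+=[0.2472 0.0062; 0.0062 0.1439]

H_jac[0,0] = -0.8734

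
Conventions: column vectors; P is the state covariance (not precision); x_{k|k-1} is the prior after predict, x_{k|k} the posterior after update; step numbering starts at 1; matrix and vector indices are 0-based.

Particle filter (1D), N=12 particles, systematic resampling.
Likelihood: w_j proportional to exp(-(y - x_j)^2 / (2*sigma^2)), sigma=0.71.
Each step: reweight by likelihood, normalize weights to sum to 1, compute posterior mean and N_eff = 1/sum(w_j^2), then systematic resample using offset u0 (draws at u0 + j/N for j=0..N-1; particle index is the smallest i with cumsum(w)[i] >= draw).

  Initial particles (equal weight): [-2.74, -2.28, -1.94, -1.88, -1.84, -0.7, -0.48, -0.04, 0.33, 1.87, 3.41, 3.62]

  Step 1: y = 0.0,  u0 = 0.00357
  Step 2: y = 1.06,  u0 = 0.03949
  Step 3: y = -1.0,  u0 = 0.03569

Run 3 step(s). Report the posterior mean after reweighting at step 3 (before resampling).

post_mean = -0.0970

step 1: w=[0.0002, 0.0017, 0.0070, 0.0087, 0.0101, 0.1792, 0.2318, 0.2908, 0.2615, 0.0091, 0.0000, 0.0000]  mean=-0.1979  Neff=4.1829  idx=[2, 5, 5, 6, 6, 6, 7, 7, 7, 8, 8, 8]
step 2: w=[0.0000, 0.0152, 0.0152, 0.0312, 0.0312, 0.0312, 0.0987, 0.0987, 0.0987, 0.1933, 0.1933, 0.1933]  mean=0.1132  Neff=6.9118  idx=[3, 5, 6, 7, 8, 9, 9, 10, 10, 10, 11, 11]
step 3: w=[0.1939, 0.1939, 0.1017, 0.1017, 0.1017, 0.0439, 0.0439, 0.0439, 0.0439, 0.0439, 0.0439, 0.0439]  mean=-0.0970  Neff=8.3533  idx=[0, 0, 1, 1, 1, 2, 3, 4, 5, 7, 9, 10]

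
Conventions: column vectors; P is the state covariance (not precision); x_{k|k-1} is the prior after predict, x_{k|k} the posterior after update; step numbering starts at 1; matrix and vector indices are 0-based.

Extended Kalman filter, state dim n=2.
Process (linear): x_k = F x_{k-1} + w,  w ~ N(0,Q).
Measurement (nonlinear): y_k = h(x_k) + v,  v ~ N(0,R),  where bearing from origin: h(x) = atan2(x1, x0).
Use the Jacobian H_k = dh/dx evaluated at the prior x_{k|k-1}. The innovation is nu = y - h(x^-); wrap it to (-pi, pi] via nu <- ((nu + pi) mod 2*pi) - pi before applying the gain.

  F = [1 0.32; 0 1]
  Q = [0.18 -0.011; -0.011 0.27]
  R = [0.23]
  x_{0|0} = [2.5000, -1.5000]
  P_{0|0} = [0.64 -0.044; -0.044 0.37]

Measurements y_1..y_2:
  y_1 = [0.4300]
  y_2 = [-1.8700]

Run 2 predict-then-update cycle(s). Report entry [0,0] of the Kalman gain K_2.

step 1: x^-=[2.0200, -1.5000]  P^-=[0.8297 0.0634; 0.0634 0.6400]  H_jac=[0.2370 0.3191]  S=[0.3513]  K=[0.6172; 0.6240]  nu=[1.0687]  x^+=[2.6796, -0.8331]  P^+=[0.6959 -0.0719; -0.0719 0.5032]
step 2: x^-=[2.4130, -0.8331]  P^-=[0.8814 0.0781; 0.0781 0.7732]  H_jac=[0.1278 0.3703]  S=[0.3578]  K=[0.3957; 0.8280]  nu=[-1.5376]  x^+=[1.8045, -2.1063]  P^+=[0.8254 -0.0391; -0.0391 0.5278]

K[0,0] = 0.3957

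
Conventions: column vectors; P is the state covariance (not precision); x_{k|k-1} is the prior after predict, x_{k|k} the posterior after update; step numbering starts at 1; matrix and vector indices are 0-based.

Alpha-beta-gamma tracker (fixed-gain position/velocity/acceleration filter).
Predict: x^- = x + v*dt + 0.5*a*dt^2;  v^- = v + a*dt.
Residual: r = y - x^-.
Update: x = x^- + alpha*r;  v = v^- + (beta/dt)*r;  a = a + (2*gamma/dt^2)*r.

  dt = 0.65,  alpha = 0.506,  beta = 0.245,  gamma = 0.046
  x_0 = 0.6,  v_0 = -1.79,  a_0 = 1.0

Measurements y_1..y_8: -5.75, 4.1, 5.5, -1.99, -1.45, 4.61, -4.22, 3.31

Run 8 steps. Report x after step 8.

step 1: x_pred=-0.3522  r=-5.3978  x^+=-3.0835  v^+=-3.1745  a^+=-0.1754
step 2: x_pred=-5.1840  r=9.2840  x^+=-0.4863  v^+=0.2108  a^+=1.8462
step 3: x_pred=0.0408  r=5.4592  x^+=2.8031  v^+=3.4686  a^+=3.0350
step 4: x_pred=5.6989  r=-7.6889  x^+=1.8083  v^+=2.5432  a^+=1.3607
step 5: x_pred=3.7489  r=-5.1989  x^+=1.1182  v^+=1.4681  a^+=0.2287
step 6: x_pred=2.1208  r=2.4892  x^+=3.3804  v^+=2.5550  a^+=0.7707
step 7: x_pred=5.2039  r=-9.4239  x^+=0.4354  v^+=-0.4961  a^+=-1.2814
step 8: x_pred=-0.1578  r=3.4678  x^+=1.5969  v^+=-0.0220  a^+=-0.5263

x_post = 1.5969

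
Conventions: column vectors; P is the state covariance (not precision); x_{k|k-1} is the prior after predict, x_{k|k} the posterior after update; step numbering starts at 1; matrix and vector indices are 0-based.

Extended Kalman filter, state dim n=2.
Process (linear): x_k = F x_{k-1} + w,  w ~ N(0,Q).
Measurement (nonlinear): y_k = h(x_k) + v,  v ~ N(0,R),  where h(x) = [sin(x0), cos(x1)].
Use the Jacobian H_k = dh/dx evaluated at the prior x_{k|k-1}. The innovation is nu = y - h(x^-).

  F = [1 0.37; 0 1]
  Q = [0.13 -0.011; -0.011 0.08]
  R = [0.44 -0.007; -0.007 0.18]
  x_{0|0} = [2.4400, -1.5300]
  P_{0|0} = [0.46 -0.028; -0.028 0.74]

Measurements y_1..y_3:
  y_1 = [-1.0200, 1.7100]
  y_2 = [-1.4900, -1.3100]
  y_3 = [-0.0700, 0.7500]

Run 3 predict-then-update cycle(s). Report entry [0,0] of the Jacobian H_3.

step 1: x^-=[1.8739, -1.5300]  P^-=[0.6706 0.2348; 0.2348 0.8200]  H_jac=[-0.2985 0.0000; 0.0000 0.9992]  S=[0.4997 -0.0770; -0.0770 0.9986]  K=[-0.3687 0.2065; -0.0140 0.8194]  nu=[-1.9744, 1.6692]  x^+=[2.9465, -0.1348]  P^+=[0.5483 0.0398; 0.0398 0.1477]
step 2: x^-=[2.8967, -0.1348]  P^-=[0.7280 0.0834; 0.0834 0.2277]  H_jac=[-0.9702 0.0000; 0.0000 0.1344]  S=[1.1252 -0.0179; -0.0179 0.1841]  K=[-0.6277 -0.0001; -0.0694 0.1594]  nu=[-1.7325, -2.3009]  x^+=[3.9843, -0.3814]  P^+=[0.2847 0.0326; 0.0326 0.2172]
step 3: x^-=[3.8432, -0.3814]  P^-=[0.4686 0.1020; 0.1020 0.2972]  H_jac=[-0.7638 0.0000; 0.0000 0.3722]  S=[0.7134 -0.0360; -0.0360 0.2212]  K=[-0.4971 0.0907; -0.0847 0.4864]  nu=[0.5754, -0.1782]  x^+=[3.5409, -0.5167]  P^+=[0.2872 0.0532; 0.0532 0.2368]

H_jac[0,0] = -0.7638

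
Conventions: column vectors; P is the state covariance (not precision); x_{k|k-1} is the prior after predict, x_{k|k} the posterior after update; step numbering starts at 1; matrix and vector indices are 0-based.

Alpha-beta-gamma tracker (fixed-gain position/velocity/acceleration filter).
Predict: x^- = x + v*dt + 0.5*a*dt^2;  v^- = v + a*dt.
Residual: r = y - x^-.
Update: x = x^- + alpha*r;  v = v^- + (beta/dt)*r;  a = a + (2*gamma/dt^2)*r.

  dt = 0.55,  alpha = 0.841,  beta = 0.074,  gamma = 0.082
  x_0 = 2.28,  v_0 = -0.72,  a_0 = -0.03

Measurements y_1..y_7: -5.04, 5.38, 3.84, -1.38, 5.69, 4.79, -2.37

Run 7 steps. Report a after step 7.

step 1: x_pred=1.8795  r=-6.9195  x^+=-3.9398  v^+=-1.6675  a^+=-3.7814
step 2: x_pred=-5.4289  r=10.8089  x^+=3.6614  v^+=-2.2930  a^+=2.0786
step 3: x_pred=2.7147  r=1.1253  x^+=3.6611  v^+=-0.9983  a^+=2.6887
step 4: x_pred=3.5187  r=-4.8987  x^+=-0.6011  v^+=-0.1786  a^+=0.0329
step 5: x_pred=-0.6944  r=6.3844  x^+=4.6749  v^+=0.6985  a^+=3.4942
step 6: x_pred=5.5876  r=-0.7976  x^+=4.9168  v^+=2.5130  a^+=3.0618
step 7: x_pred=6.7621  r=-9.1321  x^+=-0.9180  v^+=2.9683  a^+=-1.8891

a_post = -1.8891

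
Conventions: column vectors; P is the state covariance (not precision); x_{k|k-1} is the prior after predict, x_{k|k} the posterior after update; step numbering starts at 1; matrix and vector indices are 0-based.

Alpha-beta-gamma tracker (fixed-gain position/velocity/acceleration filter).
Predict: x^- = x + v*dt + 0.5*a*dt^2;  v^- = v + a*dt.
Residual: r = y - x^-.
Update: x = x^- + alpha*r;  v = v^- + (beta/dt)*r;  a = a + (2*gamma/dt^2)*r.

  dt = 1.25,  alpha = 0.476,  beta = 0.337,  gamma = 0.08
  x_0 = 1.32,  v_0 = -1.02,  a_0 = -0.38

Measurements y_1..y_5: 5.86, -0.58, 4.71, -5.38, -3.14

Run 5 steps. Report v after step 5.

step 1: x_pred=-0.2519  r=6.1119  x^+=2.6574  v^+=0.1528  a^+=0.2459
step 2: x_pred=3.0404  r=-3.6204  x^+=1.3171  v^+=-0.5160  a^+=-0.1249
step 3: x_pred=0.5746  r=4.1354  x^+=2.5430  v^+=0.4428  a^+=0.2986
step 4: x_pred=3.3299  r=-8.7099  x^+=-0.8160  v^+=-1.5321  a^+=-0.5933
step 5: x_pred=-3.1947  r=0.0547  x^+=-3.1686  v^+=-2.2590  a^+=-0.5877

v_post = -2.2590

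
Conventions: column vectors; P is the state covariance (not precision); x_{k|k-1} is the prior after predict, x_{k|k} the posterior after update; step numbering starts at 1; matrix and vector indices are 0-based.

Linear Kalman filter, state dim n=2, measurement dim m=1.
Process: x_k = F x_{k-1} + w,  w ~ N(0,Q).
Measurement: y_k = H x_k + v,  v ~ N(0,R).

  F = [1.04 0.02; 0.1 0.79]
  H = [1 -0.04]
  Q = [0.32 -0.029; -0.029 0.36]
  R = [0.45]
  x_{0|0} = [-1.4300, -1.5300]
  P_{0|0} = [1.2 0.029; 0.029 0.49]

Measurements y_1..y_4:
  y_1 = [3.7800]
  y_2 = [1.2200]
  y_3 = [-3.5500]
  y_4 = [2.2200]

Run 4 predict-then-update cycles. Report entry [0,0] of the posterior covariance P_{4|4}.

step 1: x^-=[-1.5178, -1.3517]  P^-=[1.6193 0.1274; 0.1274 0.6824]  S=[2.0602]  K=[0.7835; 0.0486]  nu=[5.2437]  x^+=[2.5908, -1.0968]  P^+=[0.3545 0.0490; 0.0490 0.6775]
step 2: x^-=[2.6725, -0.6074]  P^-=[0.7058 0.0589; 0.0589 0.7941]  S=[1.1523]  K=[0.6104; 0.0236]  nu=[-1.4768]  x^+=[1.7710, -0.6422]  P^+=[0.2764 0.0423; 0.0423 0.7935]
step 3: x^-=[1.8290, -0.3303]  P^-=[0.6210 0.0472; 0.0472 0.8647]  S=[1.0686]  K=[0.5794; 0.0118]  nu=[-5.3922]  x^+=[-1.2951, -0.3937]  P^+=[0.2623 0.0399; 0.0399 0.8645]
step 4: x^-=[-1.3548, -0.4405]  P^-=[0.6057 0.0448; 0.0448 0.9085]  S=[1.0536]  K=[0.5732; 0.0080]  nu=[3.5571]  x^+=[0.6842, -0.4120]  P^+=[0.2595 0.0399; 0.0399 0.9084]

P_post[0,0] = 0.2595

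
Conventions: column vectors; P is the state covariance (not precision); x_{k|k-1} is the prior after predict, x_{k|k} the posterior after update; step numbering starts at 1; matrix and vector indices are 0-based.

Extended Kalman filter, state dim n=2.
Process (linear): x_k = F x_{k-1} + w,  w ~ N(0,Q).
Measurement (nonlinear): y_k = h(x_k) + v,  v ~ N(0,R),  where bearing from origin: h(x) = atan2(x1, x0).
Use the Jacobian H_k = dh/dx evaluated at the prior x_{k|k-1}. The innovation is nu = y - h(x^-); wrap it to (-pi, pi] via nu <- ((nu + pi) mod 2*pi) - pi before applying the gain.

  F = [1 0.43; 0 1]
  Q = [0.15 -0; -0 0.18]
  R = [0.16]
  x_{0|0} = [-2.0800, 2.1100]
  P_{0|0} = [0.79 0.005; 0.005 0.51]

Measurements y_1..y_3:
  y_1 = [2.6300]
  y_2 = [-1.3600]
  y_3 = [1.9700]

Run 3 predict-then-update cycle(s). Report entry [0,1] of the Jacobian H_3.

H_jac[0,1] = -0.2571

step 1: x^-=[-1.1727, 2.1100]  P^-=[1.0386 0.2243; 0.2243 0.6900]  H_jac=[-0.3621 -0.2012]  S=[0.3568]  K=[-1.1805; -0.6168]  nu=[0.5519]  x^+=[-1.8243, 1.7696]  P^+=[0.5414 -0.0355; -0.0355 0.5543]
step 2: x^-=[-1.0633, 1.7696]  P^-=[0.7633 0.2028; 0.2028 0.7343]  H_jac=[-0.4152 -0.2495]  S=[0.3793]  K=[-0.9689; -0.7050]  nu=[2.8113]  x^+=[-3.7873, -0.2123]  P^+=[0.4072 -0.0563; -0.0563 0.5457]
step 3: x^-=[-3.8787, -0.2123]  P^-=[0.6097 0.1784; 0.1784 0.7257]  H_jac=[0.0141 -0.2571]  S=[0.2068]  K=[-0.1803; -0.8900]  nu=[-1.2263]  x^+=[-3.6576, 0.8791]  P^+=[0.6030 0.1452; 0.1452 0.5619]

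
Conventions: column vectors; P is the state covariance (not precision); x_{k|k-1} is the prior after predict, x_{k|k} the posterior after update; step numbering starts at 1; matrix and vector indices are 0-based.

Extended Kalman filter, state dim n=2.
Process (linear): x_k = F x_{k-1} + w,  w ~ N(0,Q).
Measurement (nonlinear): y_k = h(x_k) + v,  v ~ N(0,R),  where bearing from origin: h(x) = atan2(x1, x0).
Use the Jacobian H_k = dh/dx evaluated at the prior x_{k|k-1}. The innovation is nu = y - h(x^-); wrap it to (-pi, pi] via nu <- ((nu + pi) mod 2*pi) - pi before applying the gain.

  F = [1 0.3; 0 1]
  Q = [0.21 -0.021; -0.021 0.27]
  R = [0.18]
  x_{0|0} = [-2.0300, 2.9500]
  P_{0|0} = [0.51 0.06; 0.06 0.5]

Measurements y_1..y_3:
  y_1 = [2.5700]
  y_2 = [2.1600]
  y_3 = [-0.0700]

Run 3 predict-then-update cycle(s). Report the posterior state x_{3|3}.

step 1: x^-=[-1.1450, 2.9500]  P^-=[0.8010 0.1890; 0.1890 0.7700]  H_jac=[-0.2946 -0.1143]  S=[0.2723]  K=[-0.9459; -0.5278]  nu=[0.6290]  x^+=[-1.7399, 2.6180]  P^+=[0.5573 0.0531; 0.0531 0.6941]
step 2: x^-=[-0.9545, 2.6180]  P^-=[0.8617 0.2403; 0.2403 0.9641]  H_jac=[-0.3371 -0.1229]  S=[0.3124]  K=[-1.0244; -0.6386]  nu=[0.2396]  x^+=[-1.2000, 2.4650]  P^+=[0.5338 0.0359; 0.0359 0.8367]
step 3: x^-=[-0.4604, 2.4650]  P^-=[0.8407 0.2659; 0.2659 1.1067]  H_jac=[-0.3920 -0.0732]  S=[0.3304]  K=[-1.0564; -0.5608]  nu=[-1.8255]  x^+=[1.4680, 3.4887]  P^+=[0.4720 0.0702; 0.0702 1.0028]

x_post = [1.4680, 3.4887]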